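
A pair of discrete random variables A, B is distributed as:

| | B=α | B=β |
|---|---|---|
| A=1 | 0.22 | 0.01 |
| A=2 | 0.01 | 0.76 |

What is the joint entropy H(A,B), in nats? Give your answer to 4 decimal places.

0.6338 nats

H(A,B) = −Σ p(x,y)·ln p(x,y) over all 4 cells.
  cell (1,α): −0.22·ln0.22 = 0.33311
  cell (1,β): −0.01·ln0.01 = 0.04605
  cell (2,α): −0.01·ln0.01 = 0.04605
  cell (2,β): −0.76·ln0.76 = 0.20857
Sum = 0.6338 nats.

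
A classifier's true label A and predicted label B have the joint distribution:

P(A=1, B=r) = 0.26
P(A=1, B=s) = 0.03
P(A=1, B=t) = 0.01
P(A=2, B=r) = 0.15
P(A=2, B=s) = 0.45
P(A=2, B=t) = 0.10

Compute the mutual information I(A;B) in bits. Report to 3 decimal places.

Marginals: p(A) = (0.3000, 0.7000), p(B) = (0.4100, 0.4800, 0.1100).
I(A;B) = H(A) + H(B) − H(A,B).
H(A) = 0.8813, H(B) = 1.3859, H(A,B) = 1.9846.
I(A;B) = 0.8813 + 1.3859 − 1.9846 = 0.283 bits.

0.283 bits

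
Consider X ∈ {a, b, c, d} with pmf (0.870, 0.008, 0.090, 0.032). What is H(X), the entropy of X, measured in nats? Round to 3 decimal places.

H(X) = −Σ p·ln p.
  −(0.870)·ln(0.870) = 0.1212
  −(0.008)·ln(0.008) = 0.0386
  −(0.090)·ln(0.090) = 0.2167
  −(0.032)·ln(0.032) = 0.1101
Sum: 0.1212 + 0.0386 + 0.2167 + 0.1101 = 0.487 nats.

0.487 nats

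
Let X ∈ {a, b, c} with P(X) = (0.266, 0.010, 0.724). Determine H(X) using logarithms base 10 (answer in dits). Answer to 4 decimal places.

H(X) = −Σ p·log₁₀ p.
  −(0.266)·log₁₀(0.266) = 0.15298
  −(0.010)·log₁₀(0.010) = 0.02000
  −(0.724)·log₁₀(0.724) = 0.10155
Sum: 0.15298 + 0.02000 + 0.10155 = 0.2745 dits.

0.2745 dits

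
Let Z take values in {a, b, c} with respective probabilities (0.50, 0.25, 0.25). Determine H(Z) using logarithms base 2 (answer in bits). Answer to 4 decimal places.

H(Z) = −Σ p·log₂ p.
  −(0.50)·log₂(0.50) = 0.50000
  −(0.25)·log₂(0.25) = 0.50000
  −(0.25)·log₂(0.25) = 0.50000
Sum: 0.50000 + 0.50000 + 0.50000 = 1.5000 bits.

1.5000 bits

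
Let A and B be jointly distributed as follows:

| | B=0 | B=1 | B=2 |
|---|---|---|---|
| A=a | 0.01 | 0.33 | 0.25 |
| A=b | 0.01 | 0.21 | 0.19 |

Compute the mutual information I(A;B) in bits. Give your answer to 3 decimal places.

Marginals: p(A) = (0.5900, 0.4100), p(B) = (0.0200, 0.5400, 0.4400).
I(A;B) = H(A) + H(B) − H(A,B).
H(A) = 0.9765, H(B) = 1.1141, H(A,B) = 2.0887.
I(A;B) = 0.9765 + 1.1141 − 2.0887 = 0.002 bits.

0.002 bits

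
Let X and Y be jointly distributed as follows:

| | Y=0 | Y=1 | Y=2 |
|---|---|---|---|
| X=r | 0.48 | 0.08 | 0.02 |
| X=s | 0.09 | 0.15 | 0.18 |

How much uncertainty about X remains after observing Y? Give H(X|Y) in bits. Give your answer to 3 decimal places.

0.667 bits

Marginals: p(X) = (0.5800, 0.4200), p(Y) = (0.5700, 0.2300, 0.2000).
H(X|Y) = Σ p(Y) · H(X|Y=·).
  Y=0: p=0.5700, H(X|Y=0) = 0.6292
  Y=1: p=0.2300, H(X|Y=1) = 0.9321
  Y=2: p=0.2000, H(X|Y=2) = 0.4690
Weighted sum = 0.667 bits.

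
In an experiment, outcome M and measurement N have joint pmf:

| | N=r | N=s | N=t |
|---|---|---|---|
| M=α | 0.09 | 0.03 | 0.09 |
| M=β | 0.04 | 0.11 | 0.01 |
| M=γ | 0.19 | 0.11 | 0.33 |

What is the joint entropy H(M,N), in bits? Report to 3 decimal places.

2.713 bits

H(M,N) = −Σ p(x,y)·log₂ p(x,y) over all 9 cells.
  cell (α,r): −0.09·log₂0.09 = 0.3127
  cell (α,s): −0.03·log₂0.03 = 0.1518
  cell (α,t): −0.09·log₂0.09 = 0.3127
  cell (β,r): −0.04·log₂0.04 = 0.1858
  cell (β,s): −0.11·log₂0.11 = 0.3503
  cell (β,t): −0.01·log₂0.01 = 0.0664
  cell (γ,r): −0.19·log₂0.19 = 0.4552
  cell (γ,s): −0.11·log₂0.11 = 0.3503
  cell (γ,t): −0.33·log₂0.33 = 0.5278
Sum = 2.713 bits.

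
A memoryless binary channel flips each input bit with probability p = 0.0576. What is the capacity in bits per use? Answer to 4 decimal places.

0.6822 bits

Binary symmetric channel: C = 1 − h₂(ε) where h₂ is the binary entropy function.
h₂(0.0576) = −0.0576·log₂0.0576 − 0.9424·log₂0.9424 = 0.3178.
C = 1 − 0.3178 = 0.6822 bits per channel use.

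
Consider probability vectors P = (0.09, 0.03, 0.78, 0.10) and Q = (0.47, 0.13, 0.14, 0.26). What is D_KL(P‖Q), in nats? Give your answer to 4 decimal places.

1.0515 nats

D(P‖Q) = Σ p·ln(p/q).
  0.09·ln(0.09/0.47) = -0.14876
  0.03·ln(0.03/0.13) = -0.04399
  0.78·ln(0.78/0.14) = 1.33977
  0.10·ln(0.10/0.26) = -0.09555
D(P‖Q) = 1.0515 nats.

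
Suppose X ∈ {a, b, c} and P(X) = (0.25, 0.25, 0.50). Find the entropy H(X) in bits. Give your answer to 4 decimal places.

1.5000 bits

H(X) = −Σ p·log₂ p.
  −(0.25)·log₂(0.25) = 0.50000
  −(0.25)·log₂(0.25) = 0.50000
  −(0.50)·log₂(0.50) = 0.50000
Sum: 0.50000 + 0.50000 + 0.50000 = 1.5000 bits.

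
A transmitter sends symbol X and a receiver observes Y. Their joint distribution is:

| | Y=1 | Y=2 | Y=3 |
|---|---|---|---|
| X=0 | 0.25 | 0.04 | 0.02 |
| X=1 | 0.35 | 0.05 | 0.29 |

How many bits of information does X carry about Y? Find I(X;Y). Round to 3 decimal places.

0.109 bits

Marginals: p(X) = (0.3100, 0.6900), p(Y) = (0.6000, 0.0900, 0.3100).
I(X;Y) = Σ p(x,y)·log₂[p(x,y)/(p(x)p(y))].
  (0,1): 0.25·log₂(1.3441) = 0.1067
  (0,2): 0.04·log₂(1.4337) = 0.0208
  (0,3): 0.02·log₂(0.2081) = -0.0453
  (1,1): 0.35·log₂(0.8454) = -0.0848
  (1,2): 0.05·log₂(0.8052) = -0.0156
  (1,3): 0.29·log₂(1.3558) = 0.1273
Sum = 0.109 bits.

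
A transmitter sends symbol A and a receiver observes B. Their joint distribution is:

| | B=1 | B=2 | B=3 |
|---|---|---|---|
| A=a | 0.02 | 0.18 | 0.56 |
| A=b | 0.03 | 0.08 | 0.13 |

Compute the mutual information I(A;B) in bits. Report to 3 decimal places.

Marginals: p(A) = (0.7600, 0.2400), p(B) = (0.0500, 0.2600, 0.6900).
I(A;B) = Σ p(x,y)·log₂[p(x,y)/(p(x)p(y))].
  (a,1): 0.02·log₂(0.5263) = -0.0185
  (a,2): 0.18·log₂(0.9109) = -0.0242
  (a,3): 0.56·log₂(1.0679) = 0.0531
  (b,1): 0.03·log₂(2.5000) = 0.0397
  (b,2): 0.08·log₂(1.2821) = 0.0287
  (b,3): 0.13·log₂(0.7850) = -0.0454
Sum = 0.033 bits.

0.033 bits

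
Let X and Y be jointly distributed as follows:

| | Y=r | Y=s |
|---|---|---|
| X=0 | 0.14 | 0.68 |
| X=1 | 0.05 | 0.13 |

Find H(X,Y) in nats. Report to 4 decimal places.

0.9525 nats

H(X,Y) = −Σ p(x,y)·ln p(x,y) over all 4 cells.
  cell (0,r): −0.14·ln0.14 = 0.27526
  cell (0,s): −0.68·ln0.68 = 0.26225
  cell (1,r): −0.05·ln0.05 = 0.14979
  cell (1,s): −0.13·ln0.13 = 0.26523
Sum = 0.9525 nats.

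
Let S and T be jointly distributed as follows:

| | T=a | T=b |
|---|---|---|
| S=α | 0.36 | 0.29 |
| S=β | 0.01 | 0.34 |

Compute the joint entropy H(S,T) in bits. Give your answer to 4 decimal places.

H(S,T) = −Σ p(x,y)·log₂ p(x,y) over all 4 cells.
  cell (α,a): −0.36·log₂0.36 = 0.53062
  cell (α,b): −0.29·log₂0.29 = 0.51790
  cell (β,a): −0.01·log₂0.01 = 0.06644
  cell (β,b): −0.34·log₂0.34 = 0.52917
Sum = 1.6441 bits.

1.6441 bits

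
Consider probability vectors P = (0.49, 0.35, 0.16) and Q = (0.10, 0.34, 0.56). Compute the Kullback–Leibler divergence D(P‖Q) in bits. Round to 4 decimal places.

0.8489 bits

D(P‖Q) = Σ p·log₂(p/q).
  0.49·log₂(0.49/0.10) = 1.12346
  0.35·log₂(0.35/0.34) = 0.01464
  0.16·log₂(0.16/0.56) = -0.28918
D(P‖Q) = 0.8489 bits.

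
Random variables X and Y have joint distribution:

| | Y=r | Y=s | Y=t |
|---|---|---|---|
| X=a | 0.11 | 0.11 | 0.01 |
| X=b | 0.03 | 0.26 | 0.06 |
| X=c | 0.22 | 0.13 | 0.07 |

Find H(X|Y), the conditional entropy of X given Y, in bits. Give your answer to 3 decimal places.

1.372 bits

Marginals: p(X) = (0.2300, 0.3500, 0.4200), p(Y) = (0.3600, 0.5000, 0.1400).
H(X|Y) = Σ p(Y) · H(X|Y=·).
  Y=r: p=0.3600, H(X|Y=r) = 1.2556
  Y=s: p=0.5000, H(X|Y=s) = 1.4764
  Y=t: p=0.1400, H(X|Y=t) = 1.2958
Weighted sum = 1.372 bits.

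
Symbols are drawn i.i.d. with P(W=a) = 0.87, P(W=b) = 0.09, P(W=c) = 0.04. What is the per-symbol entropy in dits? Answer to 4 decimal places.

0.2027 dits

H(W) = −Σ p·log₁₀ p.
  −(0.87)·log₁₀(0.87) = 0.05262
  −(0.09)·log₁₀(0.09) = 0.09412
  −(0.04)·log₁₀(0.04) = 0.05592
Sum: 0.05262 + 0.09412 + 0.05592 = 0.2027 dits.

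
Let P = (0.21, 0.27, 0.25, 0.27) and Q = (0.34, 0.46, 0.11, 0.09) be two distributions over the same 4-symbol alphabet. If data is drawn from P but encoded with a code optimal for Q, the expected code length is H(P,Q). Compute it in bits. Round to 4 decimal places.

2.3634 bits

H(P,Q) = −Σ p·log₂ q.
  −0.21·log₂(0.34) = 0.32684
  −0.27·log₂(0.46) = 0.30248
  −0.25·log₂(0.11) = 0.79611
  −0.27·log₂(0.09) = 0.93796
H(P,Q) = 2.3634 bits.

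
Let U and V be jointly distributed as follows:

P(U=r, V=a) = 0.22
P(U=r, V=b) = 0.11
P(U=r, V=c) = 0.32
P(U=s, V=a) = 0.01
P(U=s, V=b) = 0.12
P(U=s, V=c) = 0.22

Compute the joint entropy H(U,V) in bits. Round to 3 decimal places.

H(U,V) = −Σ p(x,y)·log₂ p(x,y) over all 6 cells.
  cell (r,a): −0.22·log₂0.22 = 0.4806
  cell (r,b): −0.11·log₂0.11 = 0.3503
  cell (r,c): −0.32·log₂0.32 = 0.5260
  cell (s,a): −0.01·log₂0.01 = 0.0664
  cell (s,b): −0.12·log₂0.12 = 0.3671
  cell (s,c): −0.22·log₂0.22 = 0.4806
Sum = 2.271 bits.

2.271 bits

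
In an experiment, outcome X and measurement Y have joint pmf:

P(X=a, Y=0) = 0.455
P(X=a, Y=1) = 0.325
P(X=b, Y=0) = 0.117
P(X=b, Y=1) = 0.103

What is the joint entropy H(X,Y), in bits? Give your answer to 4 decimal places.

H(X,Y) = −Σ p(x,y)·log₂ p(x,y) over all 4 cells.
  cell (a,0): −0.455·log₂0.455 = 0.51691
  cell (a,1): −0.325·log₂0.325 = 0.52698
  cell (b,0): −0.117·log₂0.117 = 0.36216
  cell (b,1): −0.103·log₂0.103 = 0.33777
Sum = 1.7438 bits.

1.7438 bits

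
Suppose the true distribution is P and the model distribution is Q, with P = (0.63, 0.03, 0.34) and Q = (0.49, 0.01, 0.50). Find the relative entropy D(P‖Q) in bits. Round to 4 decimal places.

0.0868 bits

D(P‖Q) = Σ p·log₂(p/q).
  0.63·log₂(0.63/0.49) = 0.22842
  0.03·log₂(0.03/0.01) = 0.04755
  0.34·log₂(0.34/0.50) = -0.18917
D(P‖Q) = 0.0868 bits.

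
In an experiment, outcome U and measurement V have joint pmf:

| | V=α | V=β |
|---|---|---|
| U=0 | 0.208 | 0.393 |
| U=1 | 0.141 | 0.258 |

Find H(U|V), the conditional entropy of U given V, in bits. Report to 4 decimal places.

0.9703 bits

Marginals: p(U) = (0.6010, 0.3990), p(V) = (0.3490, 0.6510).
H(U|V) = Σ p(V) · H(U|V=·).
  V=α: p=0.3490, H(U|V=α) = 0.9732
  V=β: p=0.6510, H(U|V=β) = 0.9688
Weighted sum = 0.9703 bits.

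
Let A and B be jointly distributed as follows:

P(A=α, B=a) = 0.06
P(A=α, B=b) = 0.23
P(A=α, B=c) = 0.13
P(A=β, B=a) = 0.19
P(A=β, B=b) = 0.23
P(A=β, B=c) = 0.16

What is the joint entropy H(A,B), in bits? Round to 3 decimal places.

H(A,B) = −Σ p(x,y)·log₂ p(x,y) over all 6 cells.
  cell (α,a): −0.06·log₂0.06 = 0.2435
  cell (α,b): −0.23·log₂0.23 = 0.4877
  cell (α,c): −0.13·log₂0.13 = 0.3826
  cell (β,a): −0.19·log₂0.19 = 0.4552
  cell (β,b): −0.23·log₂0.23 = 0.4877
  cell (β,c): −0.16·log₂0.16 = 0.4230
Sum = 2.480 bits.

2.480 bits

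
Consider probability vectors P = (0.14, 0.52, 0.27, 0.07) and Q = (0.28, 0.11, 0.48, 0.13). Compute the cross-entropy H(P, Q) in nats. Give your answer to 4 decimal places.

1.6670 nats

H(P,Q) = −Σ p·ln q.
  −0.14·ln(0.28) = 0.17822
  −0.52·ln(0.11) = 1.14778
  −0.27·ln(0.48) = 0.19817
  −0.07·ln(0.13) = 0.14282
H(P,Q) = 1.6670 nats.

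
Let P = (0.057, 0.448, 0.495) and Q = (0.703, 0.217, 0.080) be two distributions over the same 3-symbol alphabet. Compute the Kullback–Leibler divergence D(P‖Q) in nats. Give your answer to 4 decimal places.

1.0837 nats

D(P‖Q) = Σ p·ln(p/q).
  0.057·ln(0.057/0.703) = -0.14320
  0.448·ln(0.448/0.217) = 0.32475
  0.495·ln(0.495/0.080) = 0.90215
D(P‖Q) = 1.0837 nats.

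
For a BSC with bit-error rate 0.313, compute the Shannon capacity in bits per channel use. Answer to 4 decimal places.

Binary symmetric channel: C = 1 − h₂(ε) where h₂ is the binary entropy function.
h₂(0.313) = −0.313·log₂0.313 − 0.687·log₂0.687 = 0.8966.
C = 1 − 0.8966 = 0.1034 bits per channel use.

0.1034 bits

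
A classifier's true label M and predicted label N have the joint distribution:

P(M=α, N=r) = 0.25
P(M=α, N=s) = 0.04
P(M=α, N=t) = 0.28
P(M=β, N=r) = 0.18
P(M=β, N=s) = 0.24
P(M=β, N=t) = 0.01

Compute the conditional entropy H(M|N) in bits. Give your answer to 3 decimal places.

Marginals: p(M) = (0.5700, 0.4300), p(N) = (0.4300, 0.2800, 0.2900).
H(M|N) = Σ p(N) · H(M|N=·).
  N=r: p=0.4300, H(M|N=r) = 0.9808
  N=s: p=0.2800, H(M|N=s) = 0.5917
  N=t: p=0.2900, H(M|N=t) = 0.2164
Weighted sum = 0.650 bits.

0.650 bits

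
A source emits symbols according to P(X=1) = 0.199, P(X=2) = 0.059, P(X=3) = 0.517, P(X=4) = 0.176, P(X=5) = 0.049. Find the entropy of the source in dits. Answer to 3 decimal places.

0.557 dits

H(X) = −Σ p·log₁₀ p.
  −(0.199)·log₁₀(0.199) = 0.1395
  −(0.059)·log₁₀(0.059) = 0.0725
  −(0.517)·log₁₀(0.517) = 0.1481
  −(0.176)·log₁₀(0.176) = 0.1328
  −(0.049)·log₁₀(0.049) = 0.0642
Sum: 0.1395 + 0.0725 + 0.1481 + 0.1328 + 0.0642 = 0.557 dits.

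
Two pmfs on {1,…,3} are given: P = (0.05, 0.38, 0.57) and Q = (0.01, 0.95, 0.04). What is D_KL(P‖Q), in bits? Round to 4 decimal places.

1.7985 bits

D(P‖Q) = Σ p·log₂(p/q).
  0.05·log₂(0.05/0.01) = 0.11610
  0.38·log₂(0.38/0.95) = -0.50233
  0.57·log₂(0.57/0.04) = 2.18475
D(P‖Q) = 1.7985 bits.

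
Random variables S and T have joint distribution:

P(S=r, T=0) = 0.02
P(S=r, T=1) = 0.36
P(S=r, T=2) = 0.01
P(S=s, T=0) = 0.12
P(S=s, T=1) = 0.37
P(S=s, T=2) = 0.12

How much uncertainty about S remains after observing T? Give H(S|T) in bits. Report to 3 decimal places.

Chain rule: H(S|T) = H(S,T) − H(T).
Marginals: p(S) = (0.3900, 0.6100), p(T) = (0.1400, 0.7300, 0.1300).
H(S,T) = 1.9748 bits; H(T) = 1.1112 bits.
H(S|T) = 1.9748 − 1.1112 = 0.864 bits.

0.864 bits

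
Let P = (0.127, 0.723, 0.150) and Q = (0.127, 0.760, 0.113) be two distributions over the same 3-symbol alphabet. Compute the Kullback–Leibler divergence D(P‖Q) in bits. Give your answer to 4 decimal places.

D(P‖Q) = Σ p·log₂(p/q).
  0.127·log₂(0.127/0.127) = 0.00000
  0.723·log₂(0.723/0.760) = -0.05206
  0.150·log₂(0.150/0.113) = 0.06130
D(P‖Q) = 0.0092 bits.

0.0092 bits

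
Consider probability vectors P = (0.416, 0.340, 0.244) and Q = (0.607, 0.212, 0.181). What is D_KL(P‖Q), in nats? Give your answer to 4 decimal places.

D(P‖Q) = Σ p·ln(p/q).
  0.416·ln(0.416/0.607) = -0.15718
  0.340·ln(0.340/0.212) = 0.16060
  0.244·ln(0.244/0.181) = 0.07288
D(P‖Q) = 0.0763 nats.

0.0763 nats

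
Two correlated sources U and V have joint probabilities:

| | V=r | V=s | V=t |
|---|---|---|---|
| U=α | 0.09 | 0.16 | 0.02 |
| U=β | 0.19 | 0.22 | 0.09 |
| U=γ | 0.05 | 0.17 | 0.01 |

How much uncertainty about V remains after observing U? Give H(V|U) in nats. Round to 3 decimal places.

Chain rule: H(V|U) = H(U,V) − H(U).
Marginals: p(U) = (0.2700, 0.5000, 0.2300), p(V) = (0.3300, 0.5500, 0.1200).
H(U,V) = 1.9506 nats; H(U) = 1.0381 nats.
H(V|U) = 1.9506 − 1.0381 = 0.912 nats.

0.912 nats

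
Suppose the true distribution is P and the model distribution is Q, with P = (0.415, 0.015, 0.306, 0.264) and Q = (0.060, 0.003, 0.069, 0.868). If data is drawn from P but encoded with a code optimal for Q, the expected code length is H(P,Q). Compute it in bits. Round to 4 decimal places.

3.0444 bits

H(P,Q) = −Σ p·log₂ q.
  −0.415·log₂(0.060) = 1.68444
  −0.015·log₂(0.003) = 0.12571
  −0.306·log₂(0.069) = 1.18032
  −0.264·log₂(0.868) = 0.05392
H(P,Q) = 3.0444 bits.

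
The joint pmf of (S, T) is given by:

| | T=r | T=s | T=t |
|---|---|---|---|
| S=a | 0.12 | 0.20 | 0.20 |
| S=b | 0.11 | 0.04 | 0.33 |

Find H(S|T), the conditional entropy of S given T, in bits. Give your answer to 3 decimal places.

Marginals: p(S) = (0.5200, 0.4800), p(T) = (0.2300, 0.2400, 0.5300).
H(S|T) = Σ p(T) · H(S|T=·).
  T=r: p=0.2300, H(S|T=r) = 0.9986
  T=s: p=0.2400, H(S|T=s) = 0.6500
  T=t: p=0.5300, H(S|T=t) = 0.9562
Weighted sum = 0.892 bits.

0.892 bits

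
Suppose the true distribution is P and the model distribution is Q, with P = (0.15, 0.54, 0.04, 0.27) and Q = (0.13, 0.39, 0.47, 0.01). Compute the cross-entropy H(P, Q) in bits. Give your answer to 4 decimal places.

H(P,Q) = −Σ p·log₂ q.
  −0.15·log₂(0.13) = 0.44151
  −0.54·log₂(0.39) = 0.73357
  −0.04·log₂(0.47) = 0.04357
  −0.27·log₂(0.01) = 1.79384
H(P,Q) = 3.0125 bits.

3.0125 bits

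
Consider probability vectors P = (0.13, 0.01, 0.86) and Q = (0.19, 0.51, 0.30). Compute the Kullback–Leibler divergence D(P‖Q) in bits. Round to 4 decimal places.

1.1788 bits

D(P‖Q) = Σ p·log₂(p/q).
  0.13·log₂(0.13/0.19) = -0.07117
  0.01·log₂(0.01/0.51) = -0.05672
  0.86·log₂(0.86/0.30) = 1.30666
D(P‖Q) = 1.1788 bits.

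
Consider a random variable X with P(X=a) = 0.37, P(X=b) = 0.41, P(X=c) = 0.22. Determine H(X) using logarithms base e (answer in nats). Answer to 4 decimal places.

H(X) = −Σ p·ln p.
  −(0.37)·ln(0.37) = 0.36787
  −(0.41)·ln(0.41) = 0.36556
  −(0.22)·ln(0.22) = 0.33311
Sum: 0.36787 + 0.36556 + 0.33311 = 1.0665 nats.

1.0665 nats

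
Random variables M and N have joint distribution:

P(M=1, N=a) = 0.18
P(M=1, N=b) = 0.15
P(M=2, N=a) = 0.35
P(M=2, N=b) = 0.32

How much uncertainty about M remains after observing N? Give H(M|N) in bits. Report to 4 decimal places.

0.9146 bits

Marginals: p(M) = (0.3300, 0.6700), p(N) = (0.5300, 0.4700).
H(M|N) = Σ p(N) · H(M|N=·).
  N=a: p=0.5300, H(M|N=a) = 0.9245
  N=b: p=0.4700, H(M|N=b) = 0.9035
Weighted sum = 0.9146 bits.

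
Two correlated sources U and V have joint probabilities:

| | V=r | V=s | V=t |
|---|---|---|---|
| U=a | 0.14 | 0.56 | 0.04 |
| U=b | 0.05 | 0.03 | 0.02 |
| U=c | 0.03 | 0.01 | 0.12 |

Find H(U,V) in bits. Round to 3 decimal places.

H(U,V) = −Σ p(x,y)·log₂ p(x,y) over all 9 cells.
  cell (a,r): −0.14·log₂0.14 = 0.3971
  cell (a,s): −0.56·log₂0.56 = 0.4684
  cell (a,t): −0.04·log₂0.04 = 0.1858
  cell (b,r): −0.05·log₂0.05 = 0.2161
  cell (b,s): −0.03·log₂0.03 = 0.1518
  cell (b,t): −0.02·log₂0.02 = 0.1129
  cell (c,r): −0.03·log₂0.03 = 0.1518
  cell (c,s): −0.01·log₂0.01 = 0.0664
  cell (c,t): −0.12·log₂0.12 = 0.3671
Sum = 2.117 bits.

2.117 bits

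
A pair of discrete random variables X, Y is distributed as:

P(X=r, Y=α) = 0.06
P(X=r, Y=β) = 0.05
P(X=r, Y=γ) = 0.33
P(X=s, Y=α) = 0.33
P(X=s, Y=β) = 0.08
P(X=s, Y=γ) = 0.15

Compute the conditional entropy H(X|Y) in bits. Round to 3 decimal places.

0.797 bits

Chain rule: H(X|Y) = H(X,Y) − H(Y).
Marginals: p(X) = (0.4400, 0.5600), p(Y) = (0.3900, 0.1300, 0.4800).
H(X,Y) = 2.2173 bits; H(Y) = 1.4207 bits.
H(X|Y) = 2.2173 − 1.4207 = 0.797 bits.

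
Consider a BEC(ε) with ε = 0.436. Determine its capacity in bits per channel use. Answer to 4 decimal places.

0.5640 bits

Binary erasure channel: capacity C = 1 − ε.
C = 1 − 0.436 = 0.5640 bits per channel use.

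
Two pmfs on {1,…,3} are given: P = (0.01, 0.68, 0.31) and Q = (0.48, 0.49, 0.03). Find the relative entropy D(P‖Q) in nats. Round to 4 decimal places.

D(P‖Q) = Σ p·ln(p/q).
  0.01·ln(0.01/0.48) = -0.03871
  0.68·ln(0.68/0.49) = 0.22283
  0.31·ln(0.31/0.03) = 0.72397
D(P‖Q) = 0.9081 nats.

0.9081 nats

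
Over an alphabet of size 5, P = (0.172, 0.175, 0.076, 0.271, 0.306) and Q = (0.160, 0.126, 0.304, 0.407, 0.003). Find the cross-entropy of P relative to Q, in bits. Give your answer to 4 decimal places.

4.0243 bits

H(P,Q) = −Σ p·log₂ q.
  −0.172·log₂(0.160) = 0.45474
  −0.175·log₂(0.126) = 0.52299
  −0.076·log₂(0.304) = 0.13056
  −0.271·log₂(0.407) = 0.35146
  −0.306·log₂(0.003) = 2.56453
H(P,Q) = 4.0243 bits.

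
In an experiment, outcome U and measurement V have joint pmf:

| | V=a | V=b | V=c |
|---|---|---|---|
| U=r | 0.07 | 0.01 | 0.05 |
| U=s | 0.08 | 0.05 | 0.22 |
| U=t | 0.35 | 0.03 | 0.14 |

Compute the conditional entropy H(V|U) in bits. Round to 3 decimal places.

Marginals: p(U) = (0.1300, 0.3500, 0.5200), p(V) = (0.5000, 0.0900, 0.4100).
H(V|U) = Σ p(U) · H(V|U=·).
  U=r: p=0.1300, H(V|U=r) = 1.2957
  U=s: p=0.3500, H(V|U=s) = 1.3088
  U=t: p=0.5200, H(V|U=t) = 1.1315
Weighted sum = 1.215 bits.

1.215 bits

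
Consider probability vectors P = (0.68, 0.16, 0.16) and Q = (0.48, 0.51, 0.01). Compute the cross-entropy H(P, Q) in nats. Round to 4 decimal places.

H(P,Q) = −Σ p·ln q.
  −0.68·ln(0.48) = 0.49910
  −0.16·ln(0.51) = 0.10774
  −0.16·ln(0.01) = 0.73683
H(P,Q) = 1.3437 nats.

1.3437 nats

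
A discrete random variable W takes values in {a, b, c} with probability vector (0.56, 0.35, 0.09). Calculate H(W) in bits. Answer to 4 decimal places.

H(W) = −Σ p·log₂ p.
  −(0.56)·log₂(0.56) = 0.46844
  −(0.35)·log₂(0.35) = 0.53010
  −(0.09)·log₂(0.09) = 0.31265
Sum: 0.46844 + 0.53010 + 0.31265 = 1.3112 bits.

1.3112 bits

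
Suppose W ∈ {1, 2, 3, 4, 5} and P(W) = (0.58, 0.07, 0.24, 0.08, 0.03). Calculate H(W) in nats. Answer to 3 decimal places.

H(W) = −Σ p·ln p.
  −(0.58)·ln(0.58) = 0.3159
  −(0.07)·ln(0.07) = 0.1861
  −(0.24)·ln(0.24) = 0.3425
  −(0.08)·ln(0.08) = 0.2021
  −(0.03)·ln(0.03) = 0.1052
Sum: 0.3159 + 0.1861 + 0.3425 + 0.2021 + 0.1052 = 1.152 nats.

1.152 nats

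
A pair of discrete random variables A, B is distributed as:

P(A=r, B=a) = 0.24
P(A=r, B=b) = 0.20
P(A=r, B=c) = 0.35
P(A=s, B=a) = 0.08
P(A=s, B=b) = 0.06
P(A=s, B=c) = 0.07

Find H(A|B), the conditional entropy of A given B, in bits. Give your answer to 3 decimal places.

Chain rule: H(A|B) = H(A,B) − H(B).
Marginals: p(A) = (0.7900, 0.2100), p(B) = (0.3200, 0.2600, 0.4200).
H(A,B) = 2.2922 bits; H(B) = 1.5570 bits.
H(A|B) = 2.2922 − 1.5570 = 0.735 bits.

0.735 bits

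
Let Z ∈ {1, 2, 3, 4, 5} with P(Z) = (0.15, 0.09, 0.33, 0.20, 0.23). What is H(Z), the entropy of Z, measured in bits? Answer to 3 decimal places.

2.203 bits

H(Z) = −Σ p·log₂ p.
  −(0.15)·log₂(0.15) = 0.4105
  −(0.09)·log₂(0.09) = 0.3127
  −(0.33)·log₂(0.33) = 0.5278
  −(0.20)·log₂(0.20) = 0.4644
  −(0.23)·log₂(0.23) = 0.4877
Sum: 0.4105 + 0.3127 + 0.5278 + 0.4644 + 0.4877 = 2.203 bits.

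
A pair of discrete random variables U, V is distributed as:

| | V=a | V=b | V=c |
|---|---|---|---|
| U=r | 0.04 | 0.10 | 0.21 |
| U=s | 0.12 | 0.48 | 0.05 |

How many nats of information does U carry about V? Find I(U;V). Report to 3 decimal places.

Marginals: p(U) = (0.3500, 0.6500), p(V) = (0.1600, 0.5800, 0.2600).
I(U;V) = Σ p(x,y)·ln[p(x,y)/(p(x)p(y))].
  (r,a): 0.04·ln(0.7143) = -0.0135
  (r,b): 0.10·ln(0.4926) = -0.0708
  (r,c): 0.21·ln(2.3077) = 0.1756
  (s,a): 0.12·ln(1.1538) = 0.0172
  (s,b): 0.48·ln(1.2732) = 0.1159
  (s,c): 0.05·ln(0.2959) = -0.0609
Sum = 0.164 nats.

0.164 nats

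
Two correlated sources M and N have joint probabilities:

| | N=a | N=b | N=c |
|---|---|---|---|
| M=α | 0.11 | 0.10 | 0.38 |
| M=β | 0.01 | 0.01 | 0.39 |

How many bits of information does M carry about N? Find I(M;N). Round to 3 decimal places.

Marginals: p(M) = (0.5900, 0.4100), p(N) = (0.1200, 0.1100, 0.7700).
I(M;N) = Σ p(x,y)·log₂[p(x,y)/(p(x)p(y))].
  (α,a): 0.11·log₂(1.5537) = 0.0699
  (α,b): 0.10·log₂(1.5408) = 0.0624
  (α,c): 0.38·log₂(0.8365) = -0.0979
  (β,a): 0.01·log₂(0.2033) = -0.0230
  (β,b): 0.01·log₂(0.2217) = -0.0217
  (β,c): 0.39·log₂(1.2354) = 0.1189
Sum = 0.109 bits.

0.109 bits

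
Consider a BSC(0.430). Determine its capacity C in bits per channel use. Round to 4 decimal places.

Binary symmetric channel: C = 1 − h₂(ε) where h₂ is the binary entropy function.
h₂(0.430) = −0.430·log₂0.430 − 0.570·log₂0.570 = 0.9858.
C = 1 − 0.9858 = 0.0142 bits per channel use.

0.0142 bits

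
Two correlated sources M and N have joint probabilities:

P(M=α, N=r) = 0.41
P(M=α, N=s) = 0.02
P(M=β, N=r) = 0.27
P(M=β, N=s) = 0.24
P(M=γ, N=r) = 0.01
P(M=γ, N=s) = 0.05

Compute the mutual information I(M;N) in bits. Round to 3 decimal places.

Marginals: p(M) = (0.4300, 0.5100, 0.0600), p(N) = (0.6900, 0.3100).
I(M;N) = Σ p(x,y)·log₂[p(x,y)/(p(x)p(y))].
  (α,r): 0.41·log₂(1.3819) = 0.1913
  (α,s): 0.02·log₂(0.1500) = -0.0547
  (β,r): 0.27·log₂(0.7673) = -0.1032
  (β,s): 0.24·log₂(1.5180) = 0.1445
  (γ,r): 0.01·log₂(0.2415) = -0.0205
  (γ,s): 0.05·log₂(2.6882) = 0.0713
Sum = 0.229 bits.

0.229 bits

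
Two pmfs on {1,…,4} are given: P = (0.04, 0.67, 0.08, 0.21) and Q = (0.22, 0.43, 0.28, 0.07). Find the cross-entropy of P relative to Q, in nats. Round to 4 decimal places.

H(P,Q) = −Σ p·ln q.
  −0.04·ln(0.22) = 0.06057
  −0.67·ln(0.43) = 0.56546
  −0.08·ln(0.28) = 0.10184
  −0.21·ln(0.07) = 0.55844
H(P,Q) = 1.2863 nats.

1.2863 nats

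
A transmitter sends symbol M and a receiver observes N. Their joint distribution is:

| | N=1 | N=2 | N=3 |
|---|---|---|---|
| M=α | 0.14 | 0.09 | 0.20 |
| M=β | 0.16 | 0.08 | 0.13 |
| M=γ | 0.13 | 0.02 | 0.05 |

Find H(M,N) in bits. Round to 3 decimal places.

H(M,N) = −Σ p(x,y)·log₂ p(x,y) over all 9 cells.
  cell (α,1): −0.14·log₂0.14 = 0.3971
  cell (α,2): −0.09·log₂0.09 = 0.3127
  cell (α,3): −0.20·log₂0.20 = 0.4644
  cell (β,1): −0.16·log₂0.16 = 0.4230
  cell (β,2): −0.08·log₂0.08 = 0.2915
  cell (β,3): −0.13·log₂0.13 = 0.3826
  cell (γ,1): −0.13·log₂0.13 = 0.3826
  cell (γ,2): −0.02·log₂0.02 = 0.1129
  cell (γ,3): −0.05·log₂0.05 = 0.2161
Sum = 2.983 bits.

2.983 bits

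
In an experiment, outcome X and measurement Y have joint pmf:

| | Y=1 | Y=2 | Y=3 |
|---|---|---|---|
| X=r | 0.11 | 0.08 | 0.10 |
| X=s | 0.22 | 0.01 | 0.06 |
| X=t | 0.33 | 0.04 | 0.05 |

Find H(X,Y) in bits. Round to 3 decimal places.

2.694 bits

H(X,Y) = −Σ p(x,y)·log₂ p(x,y) over all 9 cells.
  cell (r,1): −0.11·log₂0.11 = 0.3503
  cell (r,2): −0.08·log₂0.08 = 0.2915
  cell (r,3): −0.10·log₂0.10 = 0.3322
  cell (s,1): −0.22·log₂0.22 = 0.4806
  cell (s,2): −0.01·log₂0.01 = 0.0664
  cell (s,3): −0.06·log₂0.06 = 0.2435
  cell (t,1): −0.33·log₂0.33 = 0.5278
  cell (t,2): −0.04·log₂0.04 = 0.1858
  cell (t,3): −0.05·log₂0.05 = 0.2161
Sum = 2.694 bits.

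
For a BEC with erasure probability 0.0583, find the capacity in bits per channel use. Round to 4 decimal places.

0.9417 bits

Binary erasure channel: capacity C = 1 − ε.
C = 1 − 0.0583 = 0.9417 bits per channel use.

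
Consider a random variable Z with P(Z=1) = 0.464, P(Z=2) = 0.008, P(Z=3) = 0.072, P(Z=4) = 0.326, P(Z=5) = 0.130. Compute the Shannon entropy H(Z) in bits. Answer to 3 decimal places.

H(Z) = −Σ p·log₂ p.
  −(0.464)·log₂(0.464) = 0.5140
  −(0.008)·log₂(0.008) = 0.0557
  −(0.072)·log₂(0.072) = 0.2733
  −(0.326)·log₂(0.326) = 0.5272
  −(0.130)·log₂(0.130) = 0.3826
Sum: 0.5140 + 0.0557 + 0.2733 + 0.5272 + 0.3826 = 1.753 bits.

1.753 bits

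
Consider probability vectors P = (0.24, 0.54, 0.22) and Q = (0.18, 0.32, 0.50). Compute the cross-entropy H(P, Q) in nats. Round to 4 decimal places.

H(P,Q) = −Σ p·ln q.
  −0.24·ln(0.18) = 0.41155
  −0.54·ln(0.32) = 0.61529
  −0.22·ln(0.50) = 0.15249
H(P,Q) = 1.1793 nats.

1.1793 nats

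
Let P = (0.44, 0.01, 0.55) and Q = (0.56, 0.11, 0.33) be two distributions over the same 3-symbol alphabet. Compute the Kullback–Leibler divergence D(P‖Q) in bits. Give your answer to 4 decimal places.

D(P‖Q) = Σ p·log₂(p/q).
  0.44·log₂(0.44/0.56) = -0.15309
  0.01·log₂(0.01/0.11) = -0.03459
  0.55·log₂(0.55/0.33) = 0.40533
D(P‖Q) = 0.2177 bits.

0.2177 bits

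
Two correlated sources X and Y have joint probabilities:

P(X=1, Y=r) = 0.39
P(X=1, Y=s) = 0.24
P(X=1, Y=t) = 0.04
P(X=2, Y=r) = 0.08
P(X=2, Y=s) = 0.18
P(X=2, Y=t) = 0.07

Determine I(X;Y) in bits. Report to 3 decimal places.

0.088 bits

Marginals: p(X) = (0.6700, 0.3300), p(Y) = (0.4700, 0.4200, 0.1100).
I(X;Y) = Σ p(x,y)·log₂[p(x,y)/(p(x)p(y))].
  (1,r): 0.39·log₂(1.2385) = 0.1203
  (1,s): 0.24·log₂(0.8529) = -0.0551
  (1,t): 0.04·log₂(0.5427) = -0.0353
  (2,r): 0.08·log₂(0.5158) = -0.0764
  (2,s): 0.18·log₂(1.2987) = 0.0679
  (2,t): 0.07·log₂(1.9284) = 0.0663
Sum = 0.088 bits.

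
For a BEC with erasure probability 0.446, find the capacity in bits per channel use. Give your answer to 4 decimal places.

0.5540 bits

Binary erasure channel: capacity C = 1 − ε.
C = 1 − 0.446 = 0.5540 bits per channel use.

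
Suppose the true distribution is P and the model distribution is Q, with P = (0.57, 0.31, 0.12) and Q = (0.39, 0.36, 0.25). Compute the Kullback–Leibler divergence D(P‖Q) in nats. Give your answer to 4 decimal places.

D(P‖Q) = Σ p·ln(p/q).
  0.57·ln(0.57/0.39) = 0.21631
  0.31·ln(0.31/0.36) = -0.04635
  0.12·ln(0.12/0.25) = -0.08808
D(P‖Q) = 0.0819 nats.

0.0819 nats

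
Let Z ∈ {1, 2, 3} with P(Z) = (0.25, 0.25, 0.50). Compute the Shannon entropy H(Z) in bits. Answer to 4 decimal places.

H(Z) = −Σ p·log₂ p.
  −(0.25)·log₂(0.25) = 0.50000
  −(0.25)·log₂(0.25) = 0.50000
  −(0.50)·log₂(0.50) = 0.50000
Sum: 0.50000 + 0.50000 + 0.50000 = 1.5000 bits.

1.5000 bits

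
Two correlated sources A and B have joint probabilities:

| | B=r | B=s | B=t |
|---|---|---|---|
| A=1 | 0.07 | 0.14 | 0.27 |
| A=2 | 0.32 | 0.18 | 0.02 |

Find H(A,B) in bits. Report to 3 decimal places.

H(A,B) = −Σ p(x,y)·log₂ p(x,y) over all 6 cells.
  cell (1,r): −0.07·log₂0.07 = 0.2686
  cell (1,s): −0.14·log₂0.14 = 0.3971
  cell (1,t): −0.27·log₂0.27 = 0.5100
  cell (2,r): −0.32·log₂0.32 = 0.5260
  cell (2,s): −0.18·log₂0.18 = 0.4453
  cell (2,t): −0.02·log₂0.02 = 0.1129
Sum = 2.260 bits.

2.260 bits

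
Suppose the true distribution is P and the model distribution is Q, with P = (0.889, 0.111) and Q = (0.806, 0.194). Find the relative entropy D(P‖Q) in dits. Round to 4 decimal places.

0.0109 dits

D(P‖Q) = Σ p·log₁₀(p/q).
  0.889·log₁₀(0.889/0.806) = 0.03784
  0.111·log₁₀(0.111/0.194) = -0.02692
D(P‖Q) = 0.0109 dits.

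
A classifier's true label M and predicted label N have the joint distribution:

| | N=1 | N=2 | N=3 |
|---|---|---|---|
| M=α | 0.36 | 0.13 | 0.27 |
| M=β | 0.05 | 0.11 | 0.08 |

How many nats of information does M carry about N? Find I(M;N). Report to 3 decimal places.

0.045 nats

Marginals: p(M) = (0.7600, 0.2400), p(N) = (0.4100, 0.2400, 0.3500).
I(M;N) = H(M) + H(N) − H(M,N).
H(M) = 0.5511, H(N) = 1.0755, H(M,N) = 1.5812.
I(M;N) = 0.5511 + 1.0755 − 1.5812 = 0.045 nats.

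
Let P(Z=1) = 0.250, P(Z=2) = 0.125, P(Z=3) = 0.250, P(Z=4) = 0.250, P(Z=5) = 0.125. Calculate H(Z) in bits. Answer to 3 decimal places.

H(Z) = −Σ p·log₂ p.
  −(0.250)·log₂(0.250) = 0.5000
  −(0.125)·log₂(0.125) = 0.3750
  −(0.250)·log₂(0.250) = 0.5000
  −(0.250)·log₂(0.250) = 0.5000
  −(0.125)·log₂(0.125) = 0.3750
Sum: 0.5000 + 0.3750 + 0.5000 + 0.5000 + 0.3750 = 2.250 bits.

2.250 bits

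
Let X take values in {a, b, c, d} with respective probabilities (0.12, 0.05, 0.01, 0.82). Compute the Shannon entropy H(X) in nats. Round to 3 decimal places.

0.613 nats

H(X) = −Σ p·ln p.
  −(0.12)·ln(0.12) = 0.2544
  −(0.05)·ln(0.05) = 0.1498
  −(0.01)·ln(0.01) = 0.0461
  −(0.82)·ln(0.82) = 0.1627
Sum: 0.2544 + 0.1498 + 0.0461 + 0.1627 = 0.613 nats.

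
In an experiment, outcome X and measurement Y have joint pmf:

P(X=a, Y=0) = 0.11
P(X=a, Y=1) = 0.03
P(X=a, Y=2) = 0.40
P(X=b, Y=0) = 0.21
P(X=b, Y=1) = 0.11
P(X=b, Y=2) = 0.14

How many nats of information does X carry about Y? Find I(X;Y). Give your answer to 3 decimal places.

Marginals: p(X) = (0.5400, 0.4600), p(Y) = (0.3200, 0.1400, 0.5400).
I(X;Y) = Σ p(x,y)·ln[p(x,y)/(p(x)p(y))].
  (a,0): 0.11·ln(0.6366) = -0.0497
  (a,1): 0.03·ln(0.3968) = -0.0277
  (a,2): 0.40·ln(1.3717) = 0.1264
  (b,0): 0.21·ln(1.4266) = 0.0746
  (b,1): 0.11·ln(1.7081) = 0.0589
  (b,2): 0.14·ln(0.5636) = -0.0803
Sum = 0.102 nats.

0.102 nats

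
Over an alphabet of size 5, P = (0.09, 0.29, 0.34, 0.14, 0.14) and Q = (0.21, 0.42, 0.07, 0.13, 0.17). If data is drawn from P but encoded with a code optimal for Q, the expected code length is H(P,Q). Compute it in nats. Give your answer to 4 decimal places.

H(P,Q) = −Σ p·ln q.
  −0.09·ln(0.21) = 0.14046
  −0.29·ln(0.42) = 0.25158
  −0.34·ln(0.07) = 0.90415
  −0.14·ln(0.13) = 0.28563
  −0.14·ln(0.17) = 0.24807
H(P,Q) = 1.8299 nats.

1.8299 nats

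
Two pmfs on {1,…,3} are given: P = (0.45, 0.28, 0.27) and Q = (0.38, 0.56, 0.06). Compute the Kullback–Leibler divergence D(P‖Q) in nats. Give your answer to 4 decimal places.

D(P‖Q) = Σ p·ln(p/q).
  0.45·ln(0.45/0.38) = 0.07608
  0.28·ln(0.28/0.56) = -0.19408
  0.27·ln(0.27/0.06) = 0.40610
D(P‖Q) = 0.2881 nats.

0.2881 nats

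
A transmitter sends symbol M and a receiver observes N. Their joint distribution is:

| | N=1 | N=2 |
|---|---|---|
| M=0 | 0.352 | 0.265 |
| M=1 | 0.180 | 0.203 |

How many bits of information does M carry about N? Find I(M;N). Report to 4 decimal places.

Marginals: p(M) = (0.6170, 0.3830), p(N) = (0.5320, 0.4680).
I(M;N) = Σ p(x,y)·log₂[p(x,y)/(p(x)p(y))].
  (0,1): 0.352·log₂(1.0724) = 0.03548
  (0,2): 0.265·log₂(0.9177) = -0.03282
  (1,1): 0.180·log₂(0.8834) = -0.03219
  (1,2): 0.203·log₂(1.1325) = 0.03645
Sum = 0.0069 bits.

0.0069 bits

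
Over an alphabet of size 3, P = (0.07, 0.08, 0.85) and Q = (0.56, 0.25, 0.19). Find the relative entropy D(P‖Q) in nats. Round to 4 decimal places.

D(P‖Q) = Σ p·ln(p/q).
  0.07·ln(0.07/0.56) = -0.14556
  0.08·ln(0.08/0.25) = -0.09115
  0.85·ln(0.85/0.19) = 1.27348
D(P‖Q) = 1.0368 nats.

1.0368 nats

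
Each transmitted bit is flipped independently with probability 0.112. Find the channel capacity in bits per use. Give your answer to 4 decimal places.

Binary symmetric channel: C = 1 − h₂(ε) where h₂ is the binary entropy function.
h₂(0.112) = −0.112·log₂0.112 − 0.888·log₂0.888 = 0.5059.
C = 1 − 0.5059 = 0.4941 bits per channel use.

0.4941 bits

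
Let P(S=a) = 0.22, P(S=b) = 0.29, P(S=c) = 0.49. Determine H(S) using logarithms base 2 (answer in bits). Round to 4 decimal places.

H(S) = −Σ p·log₂ p.
  −(0.22)·log₂(0.22) = 0.48057
  −(0.29)·log₂(0.29) = 0.51790
  −(0.49)·log₂(0.49) = 0.50428
Sum: 0.48057 + 0.51790 + 0.50428 = 1.5028 bits.

1.5028 bits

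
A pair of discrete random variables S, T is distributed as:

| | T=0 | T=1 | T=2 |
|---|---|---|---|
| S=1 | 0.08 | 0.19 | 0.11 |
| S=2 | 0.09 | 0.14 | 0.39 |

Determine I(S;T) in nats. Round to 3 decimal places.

Marginals: p(S) = (0.3800, 0.6200), p(T) = (0.1700, 0.3300, 0.5000).
I(S;T) = H(S) + H(T) − H(S,T).
H(S) = 0.6641, H(T) = 1.0137, H(S,T) = 1.6196.
I(S;T) = 0.6641 + 1.0137 − 1.6196 = 0.058 nats.

0.058 nats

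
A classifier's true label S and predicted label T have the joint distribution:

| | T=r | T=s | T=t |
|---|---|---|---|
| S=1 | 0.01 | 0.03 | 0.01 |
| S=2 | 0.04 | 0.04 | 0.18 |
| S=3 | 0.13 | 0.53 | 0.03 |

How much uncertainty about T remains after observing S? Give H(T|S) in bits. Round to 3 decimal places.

Marginals: p(S) = (0.0500, 0.2600, 0.6900), p(T) = (0.1800, 0.6000, 0.2200).
H(T|S) = Σ p(S) · H(T|S=·).
  S=1: p=0.0500, H(T|S=1) = 1.3710
  S=2: p=0.2600, H(T|S=2) = 1.1982
  S=3: p=0.6900, H(T|S=3) = 0.9427
Weighted sum = 1.031 bits.

1.031 bits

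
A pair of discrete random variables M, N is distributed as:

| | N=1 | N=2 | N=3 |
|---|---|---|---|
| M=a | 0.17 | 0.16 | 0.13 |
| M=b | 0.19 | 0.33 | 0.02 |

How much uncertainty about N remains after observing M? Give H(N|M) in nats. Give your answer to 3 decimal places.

Chain rule: H(N|M) = H(M,N) − H(M).
Marginals: p(M) = (0.4600, 0.5400), p(N) = (0.3600, 0.4900, 0.1500).
H(M,N) = 1.6193 nats; H(M) = 0.6899 nats.
H(N|M) = 1.6193 − 0.6899 = 0.929 nats.

0.929 nats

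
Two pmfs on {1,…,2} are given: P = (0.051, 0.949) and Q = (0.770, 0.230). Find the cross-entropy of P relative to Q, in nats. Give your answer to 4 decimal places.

1.4081 nats

H(P,Q) = −Σ p·ln q.
  −0.051·ln(0.770) = 0.01333
  −0.949·ln(0.230) = 1.39472
H(P,Q) = 1.4081 nats.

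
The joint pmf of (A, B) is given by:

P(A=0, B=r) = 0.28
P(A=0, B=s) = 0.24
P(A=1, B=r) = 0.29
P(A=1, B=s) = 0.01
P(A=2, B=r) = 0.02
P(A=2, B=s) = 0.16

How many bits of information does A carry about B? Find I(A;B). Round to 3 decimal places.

0.305 bits

Marginals: p(A) = (0.5200, 0.3000, 0.1800), p(B) = (0.5900, 0.4100).
I(A;B) = Σ p(x,y)·log₂[p(x,y)/(p(x)p(y))].
  (0,r): 0.28·log₂(0.9126) = -0.0369
  (0,s): 0.24·log₂(1.1257) = 0.0410
  (1,r): 0.29·log₂(1.6384) = 0.2066
  (1,s): 0.01·log₂(0.0813) = -0.0362
  (2,r): 0.02·log₂(0.1883) = -0.0482
  (2,s): 0.16·log₂(2.1680) = 0.1786
Sum = 0.305 bits.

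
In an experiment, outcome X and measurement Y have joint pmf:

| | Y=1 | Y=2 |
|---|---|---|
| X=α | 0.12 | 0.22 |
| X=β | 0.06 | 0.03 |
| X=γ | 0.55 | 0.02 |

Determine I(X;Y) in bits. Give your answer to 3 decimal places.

Marginals: p(X) = (0.3400, 0.0900, 0.5700), p(Y) = (0.7300, 0.2700).
I(X;Y) = H(X) + H(Y) − H(X,Y).
H(X) = 1.3041, H(Y) = 0.8415, H(X,Y) = 1.8302.
I(X;Y) = 1.3041 + 0.8415 − 1.8302 = 0.315 bits.

0.315 bits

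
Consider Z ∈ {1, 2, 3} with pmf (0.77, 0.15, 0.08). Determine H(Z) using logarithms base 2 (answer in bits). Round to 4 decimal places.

0.9924 bits

H(Z) = −Σ p·log₂ p.
  −(0.77)·log₂(0.77) = 0.29034
  −(0.15)·log₂(0.15) = 0.41054
  −(0.08)·log₂(0.08) = 0.29151
Sum: 0.29034 + 0.41054 + 0.29151 = 0.9924 bits.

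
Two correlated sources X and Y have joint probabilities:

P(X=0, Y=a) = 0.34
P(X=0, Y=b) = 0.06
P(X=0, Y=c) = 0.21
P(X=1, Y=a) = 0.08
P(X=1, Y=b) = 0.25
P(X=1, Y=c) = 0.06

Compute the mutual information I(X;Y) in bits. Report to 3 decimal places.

Marginals: p(X) = (0.6100, 0.3900), p(Y) = (0.4200, 0.3100, 0.2700).
I(X;Y) = Σ p(x,y)·log₂[p(x,y)/(p(x)p(y))].
  (0,a): 0.34·log₂(1.3271) = 0.1388
  (0,b): 0.06·log₂(0.3173) = -0.0994
  (0,c): 0.21·log₂(1.2750) = 0.0736
  (1,a): 0.08·log₂(0.4884) = -0.0827
  (1,b): 0.25·log₂(2.0678) = 0.2620
  (1,c): 0.06·log₂(0.5698) = -0.0487
Sum = 0.244 bits.

0.244 bits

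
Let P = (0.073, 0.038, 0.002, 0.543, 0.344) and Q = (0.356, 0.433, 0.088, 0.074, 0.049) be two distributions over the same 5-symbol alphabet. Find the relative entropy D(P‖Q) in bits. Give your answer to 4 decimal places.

2.2173 bits

D(P‖Q) = Σ p·log₂(p/q).
  0.073·log₂(0.073/0.356) = -0.16687
  0.038·log₂(0.038/0.433) = -0.13339
  0.002·log₂(0.002/0.088) = -0.01092
  0.543·log₂(0.543/0.074) = 1.56132
  0.344·log₂(0.344/0.049) = 0.96717
D(P‖Q) = 2.2173 bits.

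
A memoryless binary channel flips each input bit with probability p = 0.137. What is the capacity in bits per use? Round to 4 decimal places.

Binary symmetric channel: C = 1 − h₂(ε) where h₂ is the binary entropy function.
h₂(0.137) = −0.137·log₂0.137 − 0.863·log₂0.863 = 0.5763.
C = 1 − 0.5763 = 0.4237 bits per channel use.

0.4237 bits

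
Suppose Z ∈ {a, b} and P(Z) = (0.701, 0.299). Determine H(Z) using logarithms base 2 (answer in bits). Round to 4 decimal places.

H(Z) = −Σ p·log₂ p.
  −(0.701)·log₂(0.701) = 0.35927
  −(0.299)·log₂(0.299) = 0.52079
Sum: 0.35927 + 0.52079 = 0.8801 bits.

0.8801 bits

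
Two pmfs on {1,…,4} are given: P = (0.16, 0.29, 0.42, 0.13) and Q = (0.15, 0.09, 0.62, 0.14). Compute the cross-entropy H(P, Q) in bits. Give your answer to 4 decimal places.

H(P,Q) = −Σ p·log₂ q.
  −0.16·log₂(0.15) = 0.43791
  −0.29·log₂(0.09) = 1.00744
  −0.42·log₂(0.62) = 0.28966
  −0.13·log₂(0.14) = 0.36875
H(P,Q) = 2.1038 bits.

2.1038 bits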